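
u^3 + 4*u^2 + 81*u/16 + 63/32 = (u + 3/4)*(u + 3/2)*(u + 7/4)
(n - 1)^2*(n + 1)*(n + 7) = n^4 + 6*n^3 - 8*n^2 - 6*n + 7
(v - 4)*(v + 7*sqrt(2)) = v^2 - 4*v + 7*sqrt(2)*v - 28*sqrt(2)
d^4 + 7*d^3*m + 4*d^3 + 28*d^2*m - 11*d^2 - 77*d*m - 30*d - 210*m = (d - 3)*(d + 2)*(d + 5)*(d + 7*m)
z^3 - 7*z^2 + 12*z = z*(z - 4)*(z - 3)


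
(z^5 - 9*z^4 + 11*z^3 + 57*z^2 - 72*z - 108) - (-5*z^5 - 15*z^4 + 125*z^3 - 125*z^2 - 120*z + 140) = 6*z^5 + 6*z^4 - 114*z^3 + 182*z^2 + 48*z - 248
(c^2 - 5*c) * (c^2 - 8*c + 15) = c^4 - 13*c^3 + 55*c^2 - 75*c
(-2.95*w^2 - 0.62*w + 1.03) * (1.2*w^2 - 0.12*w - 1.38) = -3.54*w^4 - 0.39*w^3 + 5.3814*w^2 + 0.732*w - 1.4214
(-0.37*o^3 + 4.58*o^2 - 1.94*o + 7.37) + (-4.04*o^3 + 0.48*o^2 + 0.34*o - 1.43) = -4.41*o^3 + 5.06*o^2 - 1.6*o + 5.94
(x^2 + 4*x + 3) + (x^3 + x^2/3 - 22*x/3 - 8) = x^3 + 4*x^2/3 - 10*x/3 - 5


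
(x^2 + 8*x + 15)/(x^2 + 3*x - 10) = (x + 3)/(x - 2)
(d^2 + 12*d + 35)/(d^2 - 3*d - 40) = (d + 7)/(d - 8)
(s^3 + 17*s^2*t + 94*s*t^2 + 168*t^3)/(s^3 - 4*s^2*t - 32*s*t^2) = (s^2 + 13*s*t + 42*t^2)/(s*(s - 8*t))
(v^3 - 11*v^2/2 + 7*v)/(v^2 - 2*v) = v - 7/2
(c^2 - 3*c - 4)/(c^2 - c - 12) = (c + 1)/(c + 3)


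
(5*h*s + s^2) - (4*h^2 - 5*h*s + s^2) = -4*h^2 + 10*h*s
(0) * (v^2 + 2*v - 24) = 0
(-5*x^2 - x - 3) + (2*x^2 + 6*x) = -3*x^2 + 5*x - 3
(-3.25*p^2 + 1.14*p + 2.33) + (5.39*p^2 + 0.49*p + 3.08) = 2.14*p^2 + 1.63*p + 5.41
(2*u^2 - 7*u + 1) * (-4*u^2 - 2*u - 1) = -8*u^4 + 24*u^3 + 8*u^2 + 5*u - 1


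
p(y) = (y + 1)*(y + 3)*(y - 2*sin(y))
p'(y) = (1 - 2*cos(y))*(y + 1)*(y + 3) + (y + 1)*(y - 2*sin(y)) + (y + 3)*(y - 2*sin(y))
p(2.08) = 5.22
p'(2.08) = 33.62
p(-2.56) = 1.00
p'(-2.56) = -0.20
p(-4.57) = -36.71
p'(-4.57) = 40.86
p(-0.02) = 0.06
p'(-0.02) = -2.84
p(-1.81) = -0.13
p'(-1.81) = -1.37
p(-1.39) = -0.36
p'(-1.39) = 0.30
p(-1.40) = -0.37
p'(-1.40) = 0.26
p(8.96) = 960.54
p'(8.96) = 508.85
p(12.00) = 2549.26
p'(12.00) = 231.95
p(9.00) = 981.09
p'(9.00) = 518.54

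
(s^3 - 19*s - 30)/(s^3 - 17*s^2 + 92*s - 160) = (s^2 + 5*s + 6)/(s^2 - 12*s + 32)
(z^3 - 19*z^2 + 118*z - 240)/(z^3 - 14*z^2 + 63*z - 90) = (z - 8)/(z - 3)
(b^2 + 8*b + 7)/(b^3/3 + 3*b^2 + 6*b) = 3*(b^2 + 8*b + 7)/(b*(b^2 + 9*b + 18))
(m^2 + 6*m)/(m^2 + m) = (m + 6)/(m + 1)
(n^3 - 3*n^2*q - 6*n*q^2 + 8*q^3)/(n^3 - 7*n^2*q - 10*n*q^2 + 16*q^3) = (-n + 4*q)/(-n + 8*q)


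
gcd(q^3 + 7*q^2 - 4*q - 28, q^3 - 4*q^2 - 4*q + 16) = q^2 - 4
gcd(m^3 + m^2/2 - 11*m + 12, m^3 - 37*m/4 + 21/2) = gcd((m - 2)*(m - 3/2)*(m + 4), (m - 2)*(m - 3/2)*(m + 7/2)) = m^2 - 7*m/2 + 3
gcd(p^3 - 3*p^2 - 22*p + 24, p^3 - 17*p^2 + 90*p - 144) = p - 6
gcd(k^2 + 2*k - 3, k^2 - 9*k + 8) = k - 1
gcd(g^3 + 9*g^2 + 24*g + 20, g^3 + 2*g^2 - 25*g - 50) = g^2 + 7*g + 10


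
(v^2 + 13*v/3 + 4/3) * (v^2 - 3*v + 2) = v^4 + 4*v^3/3 - 29*v^2/3 + 14*v/3 + 8/3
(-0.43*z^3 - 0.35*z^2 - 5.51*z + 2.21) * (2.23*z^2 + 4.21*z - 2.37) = -0.9589*z^5 - 2.5908*z^4 - 12.7417*z^3 - 17.4393*z^2 + 22.3628*z - 5.2377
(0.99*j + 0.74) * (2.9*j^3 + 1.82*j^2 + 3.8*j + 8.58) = 2.871*j^4 + 3.9478*j^3 + 5.1088*j^2 + 11.3062*j + 6.3492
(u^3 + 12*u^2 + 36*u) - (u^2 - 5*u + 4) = u^3 + 11*u^2 + 41*u - 4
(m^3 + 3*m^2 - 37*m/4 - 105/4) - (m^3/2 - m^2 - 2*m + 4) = m^3/2 + 4*m^2 - 29*m/4 - 121/4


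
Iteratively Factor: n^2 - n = (n - 1)*(n)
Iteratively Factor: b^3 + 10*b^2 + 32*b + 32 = (b + 4)*(b^2 + 6*b + 8) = (b + 4)^2*(b + 2)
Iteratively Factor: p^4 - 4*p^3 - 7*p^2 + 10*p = (p + 2)*(p^3 - 6*p^2 + 5*p) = p*(p + 2)*(p^2 - 6*p + 5) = p*(p - 5)*(p + 2)*(p - 1)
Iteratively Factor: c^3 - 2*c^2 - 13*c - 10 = (c + 2)*(c^2 - 4*c - 5) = (c - 5)*(c + 2)*(c + 1)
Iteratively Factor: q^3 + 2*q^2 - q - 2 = (q + 1)*(q^2 + q - 2) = (q + 1)*(q + 2)*(q - 1)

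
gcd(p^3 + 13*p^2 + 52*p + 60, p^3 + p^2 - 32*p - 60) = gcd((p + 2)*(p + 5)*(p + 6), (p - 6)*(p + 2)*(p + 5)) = p^2 + 7*p + 10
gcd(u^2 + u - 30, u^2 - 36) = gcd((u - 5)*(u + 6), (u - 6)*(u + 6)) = u + 6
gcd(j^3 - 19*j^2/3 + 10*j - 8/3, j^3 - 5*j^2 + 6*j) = j - 2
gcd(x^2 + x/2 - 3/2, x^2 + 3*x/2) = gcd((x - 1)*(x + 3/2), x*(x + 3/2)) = x + 3/2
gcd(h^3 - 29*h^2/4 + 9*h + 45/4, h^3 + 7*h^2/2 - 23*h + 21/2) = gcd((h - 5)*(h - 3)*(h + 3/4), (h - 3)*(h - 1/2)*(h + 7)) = h - 3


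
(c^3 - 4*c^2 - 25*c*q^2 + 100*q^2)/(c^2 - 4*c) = c - 25*q^2/c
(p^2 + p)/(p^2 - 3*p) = (p + 1)/(p - 3)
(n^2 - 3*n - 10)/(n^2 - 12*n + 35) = (n + 2)/(n - 7)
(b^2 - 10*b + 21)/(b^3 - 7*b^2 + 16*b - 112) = (b - 3)/(b^2 + 16)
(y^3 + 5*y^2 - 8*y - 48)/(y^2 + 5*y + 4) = (y^2 + y - 12)/(y + 1)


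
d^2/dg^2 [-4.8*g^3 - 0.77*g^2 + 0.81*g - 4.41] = -28.8*g - 1.54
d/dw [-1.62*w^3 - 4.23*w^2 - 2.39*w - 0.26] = -4.86*w^2 - 8.46*w - 2.39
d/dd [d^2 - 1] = 2*d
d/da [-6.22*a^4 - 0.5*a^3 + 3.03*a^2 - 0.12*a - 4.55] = -24.88*a^3 - 1.5*a^2 + 6.06*a - 0.12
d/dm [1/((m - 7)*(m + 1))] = 2*(3 - m)/(m^4 - 12*m^3 + 22*m^2 + 84*m + 49)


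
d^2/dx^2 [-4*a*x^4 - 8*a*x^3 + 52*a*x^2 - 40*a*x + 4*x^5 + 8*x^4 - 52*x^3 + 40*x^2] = -48*a*x^2 - 48*a*x + 104*a + 80*x^3 + 96*x^2 - 312*x + 80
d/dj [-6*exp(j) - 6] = -6*exp(j)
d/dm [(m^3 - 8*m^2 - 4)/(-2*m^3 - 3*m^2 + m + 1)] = (-19*m^4 + 2*m^3 - 29*m^2 - 40*m + 4)/(4*m^6 + 12*m^5 + 5*m^4 - 10*m^3 - 5*m^2 + 2*m + 1)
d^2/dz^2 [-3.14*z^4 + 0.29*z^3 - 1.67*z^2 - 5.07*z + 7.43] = -37.68*z^2 + 1.74*z - 3.34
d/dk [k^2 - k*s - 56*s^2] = 2*k - s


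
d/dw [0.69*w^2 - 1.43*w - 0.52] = 1.38*w - 1.43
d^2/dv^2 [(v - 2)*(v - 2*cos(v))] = 2*(v - 2)*cos(v) + 4*sin(v) + 2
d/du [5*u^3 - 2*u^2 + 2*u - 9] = 15*u^2 - 4*u + 2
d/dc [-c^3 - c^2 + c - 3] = -3*c^2 - 2*c + 1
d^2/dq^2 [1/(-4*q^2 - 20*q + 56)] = (q^2 + 5*q - (2*q + 5)^2 - 14)/(2*(q^2 + 5*q - 14)^3)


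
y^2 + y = y*(y + 1)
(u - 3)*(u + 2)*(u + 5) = u^3 + 4*u^2 - 11*u - 30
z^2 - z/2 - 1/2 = (z - 1)*(z + 1/2)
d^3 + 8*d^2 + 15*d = d*(d + 3)*(d + 5)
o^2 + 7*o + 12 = (o + 3)*(o + 4)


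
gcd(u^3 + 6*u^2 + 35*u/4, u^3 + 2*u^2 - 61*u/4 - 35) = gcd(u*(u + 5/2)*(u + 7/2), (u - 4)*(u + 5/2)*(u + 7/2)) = u^2 + 6*u + 35/4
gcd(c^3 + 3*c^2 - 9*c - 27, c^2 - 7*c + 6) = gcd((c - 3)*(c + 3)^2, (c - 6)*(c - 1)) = 1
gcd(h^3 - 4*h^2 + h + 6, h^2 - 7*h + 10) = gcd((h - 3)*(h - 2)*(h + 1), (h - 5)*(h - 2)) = h - 2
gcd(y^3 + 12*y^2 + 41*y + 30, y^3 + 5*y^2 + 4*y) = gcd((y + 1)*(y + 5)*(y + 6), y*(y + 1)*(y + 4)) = y + 1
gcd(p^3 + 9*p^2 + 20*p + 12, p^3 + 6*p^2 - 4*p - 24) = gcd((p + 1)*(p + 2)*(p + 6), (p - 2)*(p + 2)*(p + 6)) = p^2 + 8*p + 12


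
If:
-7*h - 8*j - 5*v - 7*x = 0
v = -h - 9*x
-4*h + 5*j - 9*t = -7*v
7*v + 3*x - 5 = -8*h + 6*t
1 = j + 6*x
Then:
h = 1051/1081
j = 331/1081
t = -5927/3243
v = -2176/1081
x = 125/1081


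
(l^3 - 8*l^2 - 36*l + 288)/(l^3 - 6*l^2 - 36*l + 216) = (l - 8)/(l - 6)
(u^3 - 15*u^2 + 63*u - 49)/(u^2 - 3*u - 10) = (-u^3 + 15*u^2 - 63*u + 49)/(-u^2 + 3*u + 10)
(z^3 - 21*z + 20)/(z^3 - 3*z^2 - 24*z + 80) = (z - 1)/(z - 4)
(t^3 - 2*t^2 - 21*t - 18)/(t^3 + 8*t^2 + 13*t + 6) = (t^2 - 3*t - 18)/(t^2 + 7*t + 6)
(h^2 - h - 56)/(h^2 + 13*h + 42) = (h - 8)/(h + 6)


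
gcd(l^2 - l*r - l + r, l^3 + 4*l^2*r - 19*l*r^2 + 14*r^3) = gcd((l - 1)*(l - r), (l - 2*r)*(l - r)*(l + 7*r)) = -l + r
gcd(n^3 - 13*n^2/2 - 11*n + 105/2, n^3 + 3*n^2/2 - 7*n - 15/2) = n^2 + n/2 - 15/2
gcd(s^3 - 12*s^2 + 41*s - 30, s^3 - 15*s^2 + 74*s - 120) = s^2 - 11*s + 30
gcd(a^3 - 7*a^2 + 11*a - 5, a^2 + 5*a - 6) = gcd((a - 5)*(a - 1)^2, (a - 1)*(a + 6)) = a - 1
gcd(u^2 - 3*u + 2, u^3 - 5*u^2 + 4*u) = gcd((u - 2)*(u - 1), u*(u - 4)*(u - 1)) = u - 1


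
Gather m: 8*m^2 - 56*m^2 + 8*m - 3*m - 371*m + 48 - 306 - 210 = -48*m^2 - 366*m - 468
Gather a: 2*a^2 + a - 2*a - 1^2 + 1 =2*a^2 - a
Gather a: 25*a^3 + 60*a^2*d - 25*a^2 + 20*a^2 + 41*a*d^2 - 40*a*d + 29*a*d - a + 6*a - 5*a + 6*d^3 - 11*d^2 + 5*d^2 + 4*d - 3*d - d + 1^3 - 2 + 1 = 25*a^3 + a^2*(60*d - 5) + a*(41*d^2 - 11*d) + 6*d^3 - 6*d^2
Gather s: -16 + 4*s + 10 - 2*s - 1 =2*s - 7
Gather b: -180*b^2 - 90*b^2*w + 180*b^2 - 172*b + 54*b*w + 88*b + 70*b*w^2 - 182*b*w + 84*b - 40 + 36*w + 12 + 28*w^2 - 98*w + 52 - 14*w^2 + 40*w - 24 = -90*b^2*w + b*(70*w^2 - 128*w) + 14*w^2 - 22*w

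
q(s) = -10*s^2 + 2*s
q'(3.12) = -60.40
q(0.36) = -0.58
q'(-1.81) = 38.20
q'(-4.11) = 84.20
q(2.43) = -54.19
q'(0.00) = 2.00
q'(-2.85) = 59.00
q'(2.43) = -46.60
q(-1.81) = -36.38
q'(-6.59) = 133.80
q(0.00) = 0.00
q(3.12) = -91.10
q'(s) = 2 - 20*s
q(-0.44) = -2.82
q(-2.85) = -86.92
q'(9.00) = -178.00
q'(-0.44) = 10.80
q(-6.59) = -447.46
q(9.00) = -792.00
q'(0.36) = -5.20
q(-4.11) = -177.14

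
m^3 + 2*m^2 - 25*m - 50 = (m - 5)*(m + 2)*(m + 5)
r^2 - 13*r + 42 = (r - 7)*(r - 6)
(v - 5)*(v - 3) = v^2 - 8*v + 15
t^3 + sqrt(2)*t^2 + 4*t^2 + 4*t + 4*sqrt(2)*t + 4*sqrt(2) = (t + 2)^2*(t + sqrt(2))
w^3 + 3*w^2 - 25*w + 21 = (w - 3)*(w - 1)*(w + 7)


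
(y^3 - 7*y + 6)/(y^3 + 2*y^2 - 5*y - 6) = (y - 1)/(y + 1)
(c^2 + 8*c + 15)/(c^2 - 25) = (c + 3)/(c - 5)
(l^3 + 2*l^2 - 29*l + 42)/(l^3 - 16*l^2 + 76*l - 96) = (l^2 + 4*l - 21)/(l^2 - 14*l + 48)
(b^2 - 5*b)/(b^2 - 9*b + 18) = b*(b - 5)/(b^2 - 9*b + 18)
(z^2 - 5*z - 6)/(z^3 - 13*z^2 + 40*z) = (z^2 - 5*z - 6)/(z*(z^2 - 13*z + 40))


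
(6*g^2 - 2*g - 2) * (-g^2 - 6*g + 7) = -6*g^4 - 34*g^3 + 56*g^2 - 2*g - 14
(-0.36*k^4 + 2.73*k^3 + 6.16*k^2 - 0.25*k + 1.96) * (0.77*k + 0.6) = -0.2772*k^5 + 1.8861*k^4 + 6.3812*k^3 + 3.5035*k^2 + 1.3592*k + 1.176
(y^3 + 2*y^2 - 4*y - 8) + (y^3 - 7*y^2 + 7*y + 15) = 2*y^3 - 5*y^2 + 3*y + 7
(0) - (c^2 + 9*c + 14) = -c^2 - 9*c - 14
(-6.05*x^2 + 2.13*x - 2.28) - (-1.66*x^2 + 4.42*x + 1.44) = -4.39*x^2 - 2.29*x - 3.72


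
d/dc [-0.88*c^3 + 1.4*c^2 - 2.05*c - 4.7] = -2.64*c^2 + 2.8*c - 2.05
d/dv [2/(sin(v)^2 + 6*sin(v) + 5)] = -4*(sin(v) + 3)*cos(v)/(sin(v)^2 + 6*sin(v) + 5)^2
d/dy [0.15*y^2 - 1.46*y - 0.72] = 0.3*y - 1.46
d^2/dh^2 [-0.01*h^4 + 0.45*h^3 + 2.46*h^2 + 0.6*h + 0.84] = -0.12*h^2 + 2.7*h + 4.92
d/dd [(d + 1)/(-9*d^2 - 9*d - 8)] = (9*d^2 + 18*d + 1)/(81*d^4 + 162*d^3 + 225*d^2 + 144*d + 64)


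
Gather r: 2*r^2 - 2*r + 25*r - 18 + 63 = 2*r^2 + 23*r + 45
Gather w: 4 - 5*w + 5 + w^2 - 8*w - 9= w^2 - 13*w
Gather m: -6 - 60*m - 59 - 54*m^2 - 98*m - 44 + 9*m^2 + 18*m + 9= -45*m^2 - 140*m - 100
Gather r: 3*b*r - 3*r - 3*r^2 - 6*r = -3*r^2 + r*(3*b - 9)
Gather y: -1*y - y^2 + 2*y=-y^2 + y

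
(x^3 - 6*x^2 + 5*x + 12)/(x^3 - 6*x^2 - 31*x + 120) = (x^2 - 3*x - 4)/(x^2 - 3*x - 40)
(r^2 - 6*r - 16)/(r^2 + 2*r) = (r - 8)/r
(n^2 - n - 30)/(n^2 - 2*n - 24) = (n + 5)/(n + 4)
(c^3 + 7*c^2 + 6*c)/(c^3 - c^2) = (c^2 + 7*c + 6)/(c*(c - 1))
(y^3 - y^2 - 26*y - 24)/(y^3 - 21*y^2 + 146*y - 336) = (y^2 + 5*y + 4)/(y^2 - 15*y + 56)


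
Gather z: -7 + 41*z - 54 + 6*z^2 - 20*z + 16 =6*z^2 + 21*z - 45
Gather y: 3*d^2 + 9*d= 3*d^2 + 9*d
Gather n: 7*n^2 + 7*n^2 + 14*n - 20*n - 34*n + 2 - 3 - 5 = 14*n^2 - 40*n - 6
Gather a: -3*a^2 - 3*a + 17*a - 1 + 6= -3*a^2 + 14*a + 5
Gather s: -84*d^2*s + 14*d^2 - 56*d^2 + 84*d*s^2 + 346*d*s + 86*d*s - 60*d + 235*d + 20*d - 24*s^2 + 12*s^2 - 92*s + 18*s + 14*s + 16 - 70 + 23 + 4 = -42*d^2 + 195*d + s^2*(84*d - 12) + s*(-84*d^2 + 432*d - 60) - 27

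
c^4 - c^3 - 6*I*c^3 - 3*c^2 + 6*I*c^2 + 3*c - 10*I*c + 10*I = (c - 1)*(c - 5*I)*(c - 2*I)*(c + I)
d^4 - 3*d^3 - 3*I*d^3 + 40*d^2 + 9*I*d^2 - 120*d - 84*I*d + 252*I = (d - 3)*(d - 7*I)*(d - 2*I)*(d + 6*I)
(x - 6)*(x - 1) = x^2 - 7*x + 6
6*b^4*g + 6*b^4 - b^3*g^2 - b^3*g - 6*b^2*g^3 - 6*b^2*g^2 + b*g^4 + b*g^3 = (-6*b + g)*(-b + g)*(b + g)*(b*g + b)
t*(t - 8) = t^2 - 8*t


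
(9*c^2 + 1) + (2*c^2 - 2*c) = 11*c^2 - 2*c + 1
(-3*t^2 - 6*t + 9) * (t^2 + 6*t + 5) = -3*t^4 - 24*t^3 - 42*t^2 + 24*t + 45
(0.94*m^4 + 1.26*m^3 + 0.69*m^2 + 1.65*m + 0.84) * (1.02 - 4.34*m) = -4.0796*m^5 - 4.5096*m^4 - 1.7094*m^3 - 6.4572*m^2 - 1.9626*m + 0.8568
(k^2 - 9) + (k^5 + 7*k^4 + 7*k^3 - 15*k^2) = k^5 + 7*k^4 + 7*k^3 - 14*k^2 - 9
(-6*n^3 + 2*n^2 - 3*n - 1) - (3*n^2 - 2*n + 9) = -6*n^3 - n^2 - n - 10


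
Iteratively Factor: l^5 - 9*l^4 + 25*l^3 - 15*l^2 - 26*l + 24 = (l - 1)*(l^4 - 8*l^3 + 17*l^2 + 2*l - 24) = (l - 3)*(l - 1)*(l^3 - 5*l^2 + 2*l + 8) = (l - 3)*(l - 1)*(l + 1)*(l^2 - 6*l + 8) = (l - 3)*(l - 2)*(l - 1)*(l + 1)*(l - 4)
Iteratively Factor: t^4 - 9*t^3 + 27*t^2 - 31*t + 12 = (t - 1)*(t^3 - 8*t^2 + 19*t - 12) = (t - 1)^2*(t^2 - 7*t + 12) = (t - 4)*(t - 1)^2*(t - 3)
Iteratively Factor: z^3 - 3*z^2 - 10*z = (z - 5)*(z^2 + 2*z) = z*(z - 5)*(z + 2)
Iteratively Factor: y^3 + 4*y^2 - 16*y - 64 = (y + 4)*(y^2 - 16) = (y + 4)^2*(y - 4)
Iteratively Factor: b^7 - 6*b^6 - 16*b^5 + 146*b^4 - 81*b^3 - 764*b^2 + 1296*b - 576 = (b - 1)*(b^6 - 5*b^5 - 21*b^4 + 125*b^3 + 44*b^2 - 720*b + 576) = (b - 4)*(b - 1)*(b^5 - b^4 - 25*b^3 + 25*b^2 + 144*b - 144) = (b - 4)*(b - 1)*(b + 4)*(b^4 - 5*b^3 - 5*b^2 + 45*b - 36) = (b - 4)*(b - 1)*(b + 3)*(b + 4)*(b^3 - 8*b^2 + 19*b - 12) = (b - 4)*(b - 1)^2*(b + 3)*(b + 4)*(b^2 - 7*b + 12) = (b - 4)^2*(b - 1)^2*(b + 3)*(b + 4)*(b - 3)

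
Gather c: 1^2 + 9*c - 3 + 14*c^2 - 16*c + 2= 14*c^2 - 7*c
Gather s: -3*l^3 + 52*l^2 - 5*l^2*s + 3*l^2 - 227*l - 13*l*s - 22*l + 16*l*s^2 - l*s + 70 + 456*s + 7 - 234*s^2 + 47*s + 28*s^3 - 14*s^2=-3*l^3 + 55*l^2 - 249*l + 28*s^3 + s^2*(16*l - 248) + s*(-5*l^2 - 14*l + 503) + 77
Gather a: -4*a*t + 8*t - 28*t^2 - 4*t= -4*a*t - 28*t^2 + 4*t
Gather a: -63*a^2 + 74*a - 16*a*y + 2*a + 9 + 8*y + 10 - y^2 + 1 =-63*a^2 + a*(76 - 16*y) - y^2 + 8*y + 20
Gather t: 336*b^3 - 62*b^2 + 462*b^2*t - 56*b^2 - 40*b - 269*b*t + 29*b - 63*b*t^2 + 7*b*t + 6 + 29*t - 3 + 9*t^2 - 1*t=336*b^3 - 118*b^2 - 11*b + t^2*(9 - 63*b) + t*(462*b^2 - 262*b + 28) + 3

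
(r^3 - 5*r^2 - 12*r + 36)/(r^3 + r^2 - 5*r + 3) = (r^2 - 8*r + 12)/(r^2 - 2*r + 1)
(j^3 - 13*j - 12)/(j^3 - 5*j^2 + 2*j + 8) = (j + 3)/(j - 2)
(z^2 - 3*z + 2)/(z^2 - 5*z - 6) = (-z^2 + 3*z - 2)/(-z^2 + 5*z + 6)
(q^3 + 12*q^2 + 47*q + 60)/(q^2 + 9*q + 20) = q + 3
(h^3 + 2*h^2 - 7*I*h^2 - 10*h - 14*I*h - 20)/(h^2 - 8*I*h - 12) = (h^2 + h*(2 - 5*I) - 10*I)/(h - 6*I)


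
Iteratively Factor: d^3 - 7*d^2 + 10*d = (d)*(d^2 - 7*d + 10) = d*(d - 5)*(d - 2)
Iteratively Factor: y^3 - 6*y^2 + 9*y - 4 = (y - 1)*(y^2 - 5*y + 4) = (y - 1)^2*(y - 4)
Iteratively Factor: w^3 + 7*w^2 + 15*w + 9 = (w + 3)*(w^2 + 4*w + 3) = (w + 3)^2*(w + 1)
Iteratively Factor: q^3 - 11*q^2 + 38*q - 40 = (q - 2)*(q^2 - 9*q + 20) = (q - 5)*(q - 2)*(q - 4)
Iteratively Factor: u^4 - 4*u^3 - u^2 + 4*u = (u)*(u^3 - 4*u^2 - u + 4) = u*(u - 1)*(u^2 - 3*u - 4) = u*(u - 1)*(u + 1)*(u - 4)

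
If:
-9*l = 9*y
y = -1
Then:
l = 1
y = -1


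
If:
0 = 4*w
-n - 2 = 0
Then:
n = -2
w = 0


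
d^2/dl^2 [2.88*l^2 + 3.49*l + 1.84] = 5.76000000000000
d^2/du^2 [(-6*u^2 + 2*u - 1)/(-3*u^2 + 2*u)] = 2*(18*u^3 + 27*u^2 - 18*u + 4)/(u^3*(27*u^3 - 54*u^2 + 36*u - 8))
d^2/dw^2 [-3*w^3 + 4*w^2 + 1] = 8 - 18*w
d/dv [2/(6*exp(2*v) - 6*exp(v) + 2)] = (3 - 6*exp(v))*exp(v)/(3*exp(2*v) - 3*exp(v) + 1)^2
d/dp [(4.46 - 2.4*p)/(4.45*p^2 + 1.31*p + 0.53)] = (10.68*p^2 - 39.694*p - 7.1146)/(19.8025*p^4 + 11.659*p^3 + 6.4331*p^2 + 1.3886*p + 0.2809)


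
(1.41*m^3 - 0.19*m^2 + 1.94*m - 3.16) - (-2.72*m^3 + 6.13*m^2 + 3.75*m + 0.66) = 4.13*m^3 - 6.32*m^2 - 1.81*m - 3.82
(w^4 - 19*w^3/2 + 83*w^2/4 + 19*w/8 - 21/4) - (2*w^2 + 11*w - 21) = w^4 - 19*w^3/2 + 75*w^2/4 - 69*w/8 + 63/4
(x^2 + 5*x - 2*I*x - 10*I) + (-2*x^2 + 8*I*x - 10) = -x^2 + 5*x + 6*I*x - 10 - 10*I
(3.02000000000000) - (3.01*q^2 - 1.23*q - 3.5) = -3.01*q^2 + 1.23*q + 6.52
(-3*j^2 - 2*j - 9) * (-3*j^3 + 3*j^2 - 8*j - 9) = 9*j^5 - 3*j^4 + 45*j^3 + 16*j^2 + 90*j + 81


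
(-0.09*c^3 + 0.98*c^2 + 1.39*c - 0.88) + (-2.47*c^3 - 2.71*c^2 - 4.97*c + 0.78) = -2.56*c^3 - 1.73*c^2 - 3.58*c - 0.1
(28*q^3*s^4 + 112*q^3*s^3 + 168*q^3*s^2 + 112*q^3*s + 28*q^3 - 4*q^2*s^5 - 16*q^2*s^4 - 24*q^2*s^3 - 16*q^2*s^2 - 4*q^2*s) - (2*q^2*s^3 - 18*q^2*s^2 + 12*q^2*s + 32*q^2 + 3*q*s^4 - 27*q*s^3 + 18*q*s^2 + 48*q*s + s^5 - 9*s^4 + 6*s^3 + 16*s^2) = 28*q^3*s^4 + 112*q^3*s^3 + 168*q^3*s^2 + 112*q^3*s + 28*q^3 - 4*q^2*s^5 - 16*q^2*s^4 - 26*q^2*s^3 + 2*q^2*s^2 - 16*q^2*s - 32*q^2 - 3*q*s^4 + 27*q*s^3 - 18*q*s^2 - 48*q*s - s^5 + 9*s^4 - 6*s^3 - 16*s^2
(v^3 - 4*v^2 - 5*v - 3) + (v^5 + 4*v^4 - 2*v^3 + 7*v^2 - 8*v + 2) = v^5 + 4*v^4 - v^3 + 3*v^2 - 13*v - 1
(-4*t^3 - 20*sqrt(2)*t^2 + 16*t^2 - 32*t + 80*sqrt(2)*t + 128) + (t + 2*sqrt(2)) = -4*t^3 - 20*sqrt(2)*t^2 + 16*t^2 - 31*t + 80*sqrt(2)*t + 2*sqrt(2) + 128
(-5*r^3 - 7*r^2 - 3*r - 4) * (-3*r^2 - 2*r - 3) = 15*r^5 + 31*r^4 + 38*r^3 + 39*r^2 + 17*r + 12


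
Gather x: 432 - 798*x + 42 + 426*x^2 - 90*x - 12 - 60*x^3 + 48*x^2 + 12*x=-60*x^3 + 474*x^2 - 876*x + 462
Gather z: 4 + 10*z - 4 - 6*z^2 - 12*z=-6*z^2 - 2*z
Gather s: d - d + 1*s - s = 0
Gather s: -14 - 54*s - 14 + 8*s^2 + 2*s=8*s^2 - 52*s - 28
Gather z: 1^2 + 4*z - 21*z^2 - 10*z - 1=-21*z^2 - 6*z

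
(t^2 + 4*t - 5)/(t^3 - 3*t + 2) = (t + 5)/(t^2 + t - 2)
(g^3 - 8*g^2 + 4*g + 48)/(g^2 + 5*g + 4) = (g^3 - 8*g^2 + 4*g + 48)/(g^2 + 5*g + 4)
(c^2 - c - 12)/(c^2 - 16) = (c + 3)/(c + 4)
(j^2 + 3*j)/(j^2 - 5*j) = (j + 3)/(j - 5)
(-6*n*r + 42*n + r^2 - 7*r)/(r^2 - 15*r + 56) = (-6*n + r)/(r - 8)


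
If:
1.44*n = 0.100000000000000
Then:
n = 0.07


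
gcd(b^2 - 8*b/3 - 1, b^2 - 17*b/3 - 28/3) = 1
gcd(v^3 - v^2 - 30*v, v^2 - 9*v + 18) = v - 6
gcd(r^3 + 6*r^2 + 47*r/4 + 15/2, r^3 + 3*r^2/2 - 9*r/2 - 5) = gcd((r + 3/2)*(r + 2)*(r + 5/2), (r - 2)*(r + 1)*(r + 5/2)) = r + 5/2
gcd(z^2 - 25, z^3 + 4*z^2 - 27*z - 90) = z - 5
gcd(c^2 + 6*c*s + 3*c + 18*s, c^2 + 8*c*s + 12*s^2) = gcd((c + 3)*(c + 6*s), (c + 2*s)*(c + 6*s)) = c + 6*s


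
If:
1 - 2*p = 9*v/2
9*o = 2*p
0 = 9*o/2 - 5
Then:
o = 10/9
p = 5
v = -2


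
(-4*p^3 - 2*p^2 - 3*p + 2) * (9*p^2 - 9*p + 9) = -36*p^5 + 18*p^4 - 45*p^3 + 27*p^2 - 45*p + 18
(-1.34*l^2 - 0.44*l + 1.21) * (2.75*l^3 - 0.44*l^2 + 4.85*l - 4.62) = -3.685*l^5 - 0.6204*l^4 - 2.9779*l^3 + 3.5244*l^2 + 7.9013*l - 5.5902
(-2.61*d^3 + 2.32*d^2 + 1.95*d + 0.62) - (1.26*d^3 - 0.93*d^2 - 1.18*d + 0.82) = -3.87*d^3 + 3.25*d^2 + 3.13*d - 0.2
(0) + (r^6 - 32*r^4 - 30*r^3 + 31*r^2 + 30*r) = r^6 - 32*r^4 - 30*r^3 + 31*r^2 + 30*r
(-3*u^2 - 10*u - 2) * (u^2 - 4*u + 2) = -3*u^4 + 2*u^3 + 32*u^2 - 12*u - 4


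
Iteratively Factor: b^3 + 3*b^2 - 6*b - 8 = (b - 2)*(b^2 + 5*b + 4) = (b - 2)*(b + 4)*(b + 1)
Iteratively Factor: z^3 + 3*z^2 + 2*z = (z + 1)*(z^2 + 2*z) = z*(z + 1)*(z + 2)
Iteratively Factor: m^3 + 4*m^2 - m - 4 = (m - 1)*(m^2 + 5*m + 4) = (m - 1)*(m + 4)*(m + 1)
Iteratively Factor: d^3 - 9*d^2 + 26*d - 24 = (d - 4)*(d^2 - 5*d + 6) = (d - 4)*(d - 3)*(d - 2)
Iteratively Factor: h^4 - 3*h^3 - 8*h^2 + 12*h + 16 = (h + 1)*(h^3 - 4*h^2 - 4*h + 16) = (h + 1)*(h + 2)*(h^2 - 6*h + 8) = (h - 4)*(h + 1)*(h + 2)*(h - 2)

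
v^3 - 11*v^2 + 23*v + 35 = (v - 7)*(v - 5)*(v + 1)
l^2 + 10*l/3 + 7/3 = (l + 1)*(l + 7/3)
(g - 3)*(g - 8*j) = g^2 - 8*g*j - 3*g + 24*j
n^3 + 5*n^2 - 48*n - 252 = (n - 7)*(n + 6)^2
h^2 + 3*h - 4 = (h - 1)*(h + 4)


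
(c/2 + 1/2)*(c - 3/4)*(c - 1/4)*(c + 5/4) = c^4/2 + 5*c^3/8 - 13*c^2/32 - 53*c/128 + 15/128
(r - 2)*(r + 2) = r^2 - 4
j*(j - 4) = j^2 - 4*j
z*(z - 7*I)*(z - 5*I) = z^3 - 12*I*z^2 - 35*z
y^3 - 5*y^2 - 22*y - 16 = (y - 8)*(y + 1)*(y + 2)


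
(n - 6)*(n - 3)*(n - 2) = n^3 - 11*n^2 + 36*n - 36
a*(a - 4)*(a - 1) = a^3 - 5*a^2 + 4*a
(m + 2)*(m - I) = m^2 + 2*m - I*m - 2*I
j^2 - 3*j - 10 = (j - 5)*(j + 2)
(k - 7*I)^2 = k^2 - 14*I*k - 49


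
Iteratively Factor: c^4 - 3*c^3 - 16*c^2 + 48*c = (c + 4)*(c^3 - 7*c^2 + 12*c) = c*(c + 4)*(c^2 - 7*c + 12) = c*(c - 4)*(c + 4)*(c - 3)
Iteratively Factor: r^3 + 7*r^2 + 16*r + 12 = (r + 2)*(r^2 + 5*r + 6) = (r + 2)^2*(r + 3)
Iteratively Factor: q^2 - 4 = (q + 2)*(q - 2)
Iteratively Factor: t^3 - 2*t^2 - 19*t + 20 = (t - 1)*(t^2 - t - 20) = (t - 5)*(t - 1)*(t + 4)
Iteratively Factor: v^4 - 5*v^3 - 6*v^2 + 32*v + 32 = (v + 1)*(v^3 - 6*v^2 + 32) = (v - 4)*(v + 1)*(v^2 - 2*v - 8) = (v - 4)*(v + 1)*(v + 2)*(v - 4)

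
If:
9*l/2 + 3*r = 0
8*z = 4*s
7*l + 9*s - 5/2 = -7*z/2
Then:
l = 5/14 - 43*z/14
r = 129*z/28 - 15/28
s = 2*z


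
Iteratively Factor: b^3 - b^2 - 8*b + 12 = (b - 2)*(b^2 + b - 6) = (b - 2)*(b + 3)*(b - 2)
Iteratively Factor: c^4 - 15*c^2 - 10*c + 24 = (c + 2)*(c^3 - 2*c^2 - 11*c + 12) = (c - 1)*(c + 2)*(c^2 - c - 12) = (c - 1)*(c + 2)*(c + 3)*(c - 4)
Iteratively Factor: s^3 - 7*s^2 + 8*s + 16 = (s - 4)*(s^2 - 3*s - 4) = (s - 4)^2*(s + 1)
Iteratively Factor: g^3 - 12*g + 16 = (g - 2)*(g^2 + 2*g - 8) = (g - 2)^2*(g + 4)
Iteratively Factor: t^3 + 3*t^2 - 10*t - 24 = (t - 3)*(t^2 + 6*t + 8) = (t - 3)*(t + 4)*(t + 2)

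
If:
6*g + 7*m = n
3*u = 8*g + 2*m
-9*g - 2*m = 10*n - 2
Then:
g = 36*u/73 - 2/219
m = 8/219 - 69*u/146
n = 44/219 - 51*u/146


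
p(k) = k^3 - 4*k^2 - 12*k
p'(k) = 3*k^2 - 8*k - 12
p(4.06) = -47.73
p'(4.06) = 4.97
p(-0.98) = 6.98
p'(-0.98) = -1.28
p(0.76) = -10.99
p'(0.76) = -16.35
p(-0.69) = 6.05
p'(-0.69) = -5.05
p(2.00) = -32.00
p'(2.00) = -16.00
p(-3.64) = -57.55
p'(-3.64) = 56.87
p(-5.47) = -217.71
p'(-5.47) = 121.52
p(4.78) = -39.54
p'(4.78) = 18.31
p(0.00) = 0.00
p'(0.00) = -12.00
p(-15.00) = -4095.00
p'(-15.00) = 783.00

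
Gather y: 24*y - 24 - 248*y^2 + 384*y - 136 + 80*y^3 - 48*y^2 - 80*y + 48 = 80*y^3 - 296*y^2 + 328*y - 112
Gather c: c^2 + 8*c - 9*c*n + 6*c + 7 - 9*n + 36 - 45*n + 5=c^2 + c*(14 - 9*n) - 54*n + 48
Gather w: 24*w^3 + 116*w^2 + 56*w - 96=24*w^3 + 116*w^2 + 56*w - 96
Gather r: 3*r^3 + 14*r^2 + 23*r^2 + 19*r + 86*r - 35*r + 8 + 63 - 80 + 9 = 3*r^3 + 37*r^2 + 70*r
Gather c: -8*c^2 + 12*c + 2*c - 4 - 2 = -8*c^2 + 14*c - 6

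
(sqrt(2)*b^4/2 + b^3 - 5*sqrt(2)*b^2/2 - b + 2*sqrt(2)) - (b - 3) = sqrt(2)*b^4/2 + b^3 - 5*sqrt(2)*b^2/2 - 2*b + 2*sqrt(2) + 3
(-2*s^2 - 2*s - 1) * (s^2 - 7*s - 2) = -2*s^4 + 12*s^3 + 17*s^2 + 11*s + 2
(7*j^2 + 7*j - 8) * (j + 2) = 7*j^3 + 21*j^2 + 6*j - 16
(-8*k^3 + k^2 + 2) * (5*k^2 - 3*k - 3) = -40*k^5 + 29*k^4 + 21*k^3 + 7*k^2 - 6*k - 6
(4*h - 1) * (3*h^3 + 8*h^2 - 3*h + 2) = 12*h^4 + 29*h^3 - 20*h^2 + 11*h - 2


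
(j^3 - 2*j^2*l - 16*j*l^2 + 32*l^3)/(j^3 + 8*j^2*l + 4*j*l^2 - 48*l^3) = (j - 4*l)/(j + 6*l)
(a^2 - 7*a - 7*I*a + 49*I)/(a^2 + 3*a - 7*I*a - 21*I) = (a - 7)/(a + 3)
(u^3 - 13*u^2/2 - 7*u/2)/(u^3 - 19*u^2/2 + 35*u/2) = (2*u + 1)/(2*u - 5)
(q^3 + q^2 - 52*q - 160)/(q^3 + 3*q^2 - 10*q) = (q^2 - 4*q - 32)/(q*(q - 2))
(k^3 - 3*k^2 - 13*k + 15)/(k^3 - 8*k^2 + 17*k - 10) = (k + 3)/(k - 2)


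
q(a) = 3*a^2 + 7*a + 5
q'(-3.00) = -11.00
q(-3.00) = 11.00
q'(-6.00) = -29.00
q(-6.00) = 71.00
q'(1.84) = 18.04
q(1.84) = 28.04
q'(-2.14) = -5.84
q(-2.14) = 3.76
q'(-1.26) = -0.56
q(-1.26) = 0.94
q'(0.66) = 10.96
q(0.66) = 10.93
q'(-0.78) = 2.32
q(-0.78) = 1.37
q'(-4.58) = -20.48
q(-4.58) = 35.87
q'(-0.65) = 3.10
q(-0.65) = 1.72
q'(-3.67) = -15.02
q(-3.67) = 19.72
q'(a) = 6*a + 7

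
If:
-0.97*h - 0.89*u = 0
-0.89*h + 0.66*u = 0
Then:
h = 0.00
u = 0.00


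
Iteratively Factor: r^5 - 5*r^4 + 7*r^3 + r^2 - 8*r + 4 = (r + 1)*(r^4 - 6*r^3 + 13*r^2 - 12*r + 4) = (r - 2)*(r + 1)*(r^3 - 4*r^2 + 5*r - 2) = (r - 2)^2*(r + 1)*(r^2 - 2*r + 1) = (r - 2)^2*(r - 1)*(r + 1)*(r - 1)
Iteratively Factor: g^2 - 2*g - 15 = (g + 3)*(g - 5)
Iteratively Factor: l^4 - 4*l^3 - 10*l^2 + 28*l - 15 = (l - 1)*(l^3 - 3*l^2 - 13*l + 15) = (l - 1)*(l + 3)*(l^2 - 6*l + 5) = (l - 5)*(l - 1)*(l + 3)*(l - 1)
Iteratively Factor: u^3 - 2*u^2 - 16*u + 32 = (u - 2)*(u^2 - 16) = (u - 2)*(u + 4)*(u - 4)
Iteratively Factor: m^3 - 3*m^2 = (m)*(m^2 - 3*m) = m*(m - 3)*(m)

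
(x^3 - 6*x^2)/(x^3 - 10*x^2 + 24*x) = x/(x - 4)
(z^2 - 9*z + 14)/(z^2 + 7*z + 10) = (z^2 - 9*z + 14)/(z^2 + 7*z + 10)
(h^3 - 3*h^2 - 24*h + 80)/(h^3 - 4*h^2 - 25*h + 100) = (h - 4)/(h - 5)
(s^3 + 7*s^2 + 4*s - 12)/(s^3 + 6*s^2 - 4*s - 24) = (s - 1)/(s - 2)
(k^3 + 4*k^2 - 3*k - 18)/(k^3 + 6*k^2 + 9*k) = (k - 2)/k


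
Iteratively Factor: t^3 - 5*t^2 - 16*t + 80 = (t + 4)*(t^2 - 9*t + 20) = (t - 5)*(t + 4)*(t - 4)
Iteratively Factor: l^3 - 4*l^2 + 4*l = (l - 2)*(l^2 - 2*l) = l*(l - 2)*(l - 2)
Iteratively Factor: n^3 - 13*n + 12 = (n + 4)*(n^2 - 4*n + 3) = (n - 1)*(n + 4)*(n - 3)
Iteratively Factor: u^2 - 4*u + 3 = (u - 1)*(u - 3)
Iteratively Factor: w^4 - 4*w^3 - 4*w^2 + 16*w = (w - 2)*(w^3 - 2*w^2 - 8*w) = w*(w - 2)*(w^2 - 2*w - 8) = w*(w - 4)*(w - 2)*(w + 2)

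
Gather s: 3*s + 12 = 3*s + 12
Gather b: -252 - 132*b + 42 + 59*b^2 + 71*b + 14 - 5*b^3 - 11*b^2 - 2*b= -5*b^3 + 48*b^2 - 63*b - 196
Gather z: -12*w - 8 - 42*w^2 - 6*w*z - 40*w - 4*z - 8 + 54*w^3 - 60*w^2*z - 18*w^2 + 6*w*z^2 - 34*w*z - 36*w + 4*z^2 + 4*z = 54*w^3 - 60*w^2 - 88*w + z^2*(6*w + 4) + z*(-60*w^2 - 40*w) - 16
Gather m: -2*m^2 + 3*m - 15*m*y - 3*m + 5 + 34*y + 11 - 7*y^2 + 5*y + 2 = -2*m^2 - 15*m*y - 7*y^2 + 39*y + 18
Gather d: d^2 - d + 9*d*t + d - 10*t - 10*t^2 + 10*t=d^2 + 9*d*t - 10*t^2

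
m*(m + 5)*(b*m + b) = b*m^3 + 6*b*m^2 + 5*b*m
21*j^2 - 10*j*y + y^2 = (-7*j + y)*(-3*j + y)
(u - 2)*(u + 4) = u^2 + 2*u - 8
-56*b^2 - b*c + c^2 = (-8*b + c)*(7*b + c)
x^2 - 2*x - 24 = (x - 6)*(x + 4)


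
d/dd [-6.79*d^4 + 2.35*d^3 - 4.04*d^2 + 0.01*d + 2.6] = -27.16*d^3 + 7.05*d^2 - 8.08*d + 0.01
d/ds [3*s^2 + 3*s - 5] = 6*s + 3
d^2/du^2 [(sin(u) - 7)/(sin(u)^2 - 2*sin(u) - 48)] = (sin(u)^5 - 26*sin(u)^4 + 328*sin(u)^3 - 1426*sin(u)^2 + 2604*sin(u) + 920)/(-sin(u)^2 + 2*sin(u) + 48)^3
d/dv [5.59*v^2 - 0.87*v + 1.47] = 11.18*v - 0.87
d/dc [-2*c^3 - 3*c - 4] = -6*c^2 - 3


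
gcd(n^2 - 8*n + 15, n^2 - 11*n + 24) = n - 3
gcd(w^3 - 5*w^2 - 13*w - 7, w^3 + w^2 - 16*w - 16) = w + 1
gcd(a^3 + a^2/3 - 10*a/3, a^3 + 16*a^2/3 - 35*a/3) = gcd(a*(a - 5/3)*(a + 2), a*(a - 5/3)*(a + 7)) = a^2 - 5*a/3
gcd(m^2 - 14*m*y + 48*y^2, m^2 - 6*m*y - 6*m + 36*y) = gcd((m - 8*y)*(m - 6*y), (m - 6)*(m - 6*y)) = -m + 6*y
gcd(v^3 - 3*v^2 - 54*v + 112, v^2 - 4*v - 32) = v - 8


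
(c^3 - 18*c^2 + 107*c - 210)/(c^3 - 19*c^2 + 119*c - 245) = (c - 6)/(c - 7)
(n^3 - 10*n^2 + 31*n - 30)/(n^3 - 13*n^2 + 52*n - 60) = (n - 3)/(n - 6)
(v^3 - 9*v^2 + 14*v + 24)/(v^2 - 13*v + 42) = (v^2 - 3*v - 4)/(v - 7)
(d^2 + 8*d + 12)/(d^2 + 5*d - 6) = (d + 2)/(d - 1)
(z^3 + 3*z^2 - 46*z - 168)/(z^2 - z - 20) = (z^2 - z - 42)/(z - 5)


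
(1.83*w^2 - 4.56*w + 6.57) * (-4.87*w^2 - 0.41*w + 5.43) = -8.9121*w^4 + 21.4569*w^3 - 20.1894*w^2 - 27.4545*w + 35.6751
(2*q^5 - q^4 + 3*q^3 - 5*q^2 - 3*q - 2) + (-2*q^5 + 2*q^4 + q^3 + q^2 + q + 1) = q^4 + 4*q^3 - 4*q^2 - 2*q - 1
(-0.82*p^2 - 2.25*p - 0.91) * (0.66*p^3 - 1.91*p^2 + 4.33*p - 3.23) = -0.5412*p^5 + 0.0811999999999997*p^4 + 0.1463*p^3 - 5.3558*p^2 + 3.3272*p + 2.9393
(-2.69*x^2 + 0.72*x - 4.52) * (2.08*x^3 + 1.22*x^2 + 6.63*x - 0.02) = -5.5952*x^5 - 1.7842*x^4 - 26.3579*x^3 - 0.686999999999999*x^2 - 29.982*x + 0.0904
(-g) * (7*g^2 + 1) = -7*g^3 - g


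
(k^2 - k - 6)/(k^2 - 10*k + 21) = (k + 2)/(k - 7)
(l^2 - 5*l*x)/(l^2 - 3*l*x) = (l - 5*x)/(l - 3*x)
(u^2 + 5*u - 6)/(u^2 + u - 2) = (u + 6)/(u + 2)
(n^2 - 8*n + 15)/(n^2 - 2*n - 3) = (n - 5)/(n + 1)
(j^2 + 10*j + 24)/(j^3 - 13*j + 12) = (j + 6)/(j^2 - 4*j + 3)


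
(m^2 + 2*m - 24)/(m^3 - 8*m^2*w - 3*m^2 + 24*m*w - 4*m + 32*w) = (-m - 6)/(-m^2 + 8*m*w - m + 8*w)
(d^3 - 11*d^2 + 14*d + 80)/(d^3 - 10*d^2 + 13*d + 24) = (d^2 - 3*d - 10)/(d^2 - 2*d - 3)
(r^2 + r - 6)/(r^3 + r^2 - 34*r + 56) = (r + 3)/(r^2 + 3*r - 28)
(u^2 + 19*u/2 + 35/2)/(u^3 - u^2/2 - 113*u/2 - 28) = (2*u + 5)/(2*u^2 - 15*u - 8)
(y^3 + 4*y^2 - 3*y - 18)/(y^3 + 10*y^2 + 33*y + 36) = (y - 2)/(y + 4)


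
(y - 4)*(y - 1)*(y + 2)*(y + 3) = y^4 - 15*y^2 - 10*y + 24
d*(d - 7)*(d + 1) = d^3 - 6*d^2 - 7*d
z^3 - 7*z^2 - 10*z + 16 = (z - 8)*(z - 1)*(z + 2)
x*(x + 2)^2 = x^3 + 4*x^2 + 4*x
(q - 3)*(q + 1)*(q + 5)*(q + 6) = q^4 + 9*q^3 + 5*q^2 - 93*q - 90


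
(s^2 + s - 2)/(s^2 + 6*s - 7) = (s + 2)/(s + 7)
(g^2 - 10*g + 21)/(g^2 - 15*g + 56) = (g - 3)/(g - 8)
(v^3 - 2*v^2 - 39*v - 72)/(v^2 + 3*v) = v - 5 - 24/v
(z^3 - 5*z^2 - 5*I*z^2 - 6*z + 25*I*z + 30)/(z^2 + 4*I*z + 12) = (z^2 - z*(5 + 3*I) + 15*I)/(z + 6*I)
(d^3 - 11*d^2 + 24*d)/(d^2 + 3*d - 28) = d*(d^2 - 11*d + 24)/(d^2 + 3*d - 28)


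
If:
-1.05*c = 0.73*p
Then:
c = -0.695238095238095*p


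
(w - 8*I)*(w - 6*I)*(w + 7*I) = w^3 - 7*I*w^2 + 50*w - 336*I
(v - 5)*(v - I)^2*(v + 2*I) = v^4 - 5*v^3 + 3*v^2 - 15*v - 2*I*v + 10*I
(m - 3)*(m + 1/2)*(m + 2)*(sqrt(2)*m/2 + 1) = sqrt(2)*m^4/2 - sqrt(2)*m^3/4 + m^3 - 13*sqrt(2)*m^2/4 - m^2/2 - 13*m/2 - 3*sqrt(2)*m/2 - 3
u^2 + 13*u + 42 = (u + 6)*(u + 7)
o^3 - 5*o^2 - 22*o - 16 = (o - 8)*(o + 1)*(o + 2)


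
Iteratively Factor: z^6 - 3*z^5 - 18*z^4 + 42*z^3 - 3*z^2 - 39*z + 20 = (z + 4)*(z^5 - 7*z^4 + 10*z^3 + 2*z^2 - 11*z + 5) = (z - 1)*(z + 4)*(z^4 - 6*z^3 + 4*z^2 + 6*z - 5) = (z - 1)^2*(z + 4)*(z^3 - 5*z^2 - z + 5) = (z - 5)*(z - 1)^2*(z + 4)*(z^2 - 1) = (z - 5)*(z - 1)^3*(z + 4)*(z + 1)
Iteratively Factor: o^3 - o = (o)*(o^2 - 1) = o*(o + 1)*(o - 1)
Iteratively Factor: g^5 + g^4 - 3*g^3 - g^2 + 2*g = (g - 1)*(g^4 + 2*g^3 - g^2 - 2*g) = (g - 1)^2*(g^3 + 3*g^2 + 2*g) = (g - 1)^2*(g + 2)*(g^2 + g) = (g - 1)^2*(g + 1)*(g + 2)*(g)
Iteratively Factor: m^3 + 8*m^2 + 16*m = (m)*(m^2 + 8*m + 16) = m*(m + 4)*(m + 4)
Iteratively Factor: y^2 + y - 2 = (y - 1)*(y + 2)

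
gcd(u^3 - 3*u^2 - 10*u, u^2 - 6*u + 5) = u - 5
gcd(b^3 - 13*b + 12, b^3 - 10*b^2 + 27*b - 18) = b^2 - 4*b + 3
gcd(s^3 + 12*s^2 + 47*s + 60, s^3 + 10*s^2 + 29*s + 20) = s^2 + 9*s + 20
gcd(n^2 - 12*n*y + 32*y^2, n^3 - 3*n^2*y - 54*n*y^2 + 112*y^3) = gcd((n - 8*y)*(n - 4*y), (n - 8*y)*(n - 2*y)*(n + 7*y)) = -n + 8*y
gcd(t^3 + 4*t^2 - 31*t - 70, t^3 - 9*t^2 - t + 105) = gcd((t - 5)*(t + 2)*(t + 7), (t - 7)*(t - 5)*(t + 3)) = t - 5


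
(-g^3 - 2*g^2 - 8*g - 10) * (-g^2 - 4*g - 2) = g^5 + 6*g^4 + 18*g^3 + 46*g^2 + 56*g + 20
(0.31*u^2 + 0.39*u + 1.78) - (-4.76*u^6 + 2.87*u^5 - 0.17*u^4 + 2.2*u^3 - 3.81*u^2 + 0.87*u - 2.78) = 4.76*u^6 - 2.87*u^5 + 0.17*u^4 - 2.2*u^3 + 4.12*u^2 - 0.48*u + 4.56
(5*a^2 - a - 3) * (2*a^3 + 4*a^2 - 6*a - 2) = 10*a^5 + 18*a^4 - 40*a^3 - 16*a^2 + 20*a + 6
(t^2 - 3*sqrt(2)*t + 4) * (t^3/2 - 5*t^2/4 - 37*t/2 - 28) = t^5/2 - 3*sqrt(2)*t^4/2 - 5*t^4/4 - 33*t^3/2 + 15*sqrt(2)*t^3/4 - 33*t^2 + 111*sqrt(2)*t^2/2 - 74*t + 84*sqrt(2)*t - 112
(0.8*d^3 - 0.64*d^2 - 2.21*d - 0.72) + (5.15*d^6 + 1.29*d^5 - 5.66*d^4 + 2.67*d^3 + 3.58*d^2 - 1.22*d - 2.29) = 5.15*d^6 + 1.29*d^5 - 5.66*d^4 + 3.47*d^3 + 2.94*d^2 - 3.43*d - 3.01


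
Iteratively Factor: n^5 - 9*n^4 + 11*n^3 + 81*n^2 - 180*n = (n + 3)*(n^4 - 12*n^3 + 47*n^2 - 60*n) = n*(n + 3)*(n^3 - 12*n^2 + 47*n - 60) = n*(n - 5)*(n + 3)*(n^2 - 7*n + 12) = n*(n - 5)*(n - 4)*(n + 3)*(n - 3)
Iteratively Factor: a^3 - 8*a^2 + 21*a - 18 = (a - 3)*(a^2 - 5*a + 6) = (a - 3)*(a - 2)*(a - 3)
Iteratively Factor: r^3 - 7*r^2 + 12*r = (r - 3)*(r^2 - 4*r) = r*(r - 3)*(r - 4)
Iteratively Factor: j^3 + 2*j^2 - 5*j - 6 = (j - 2)*(j^2 + 4*j + 3) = (j - 2)*(j + 3)*(j + 1)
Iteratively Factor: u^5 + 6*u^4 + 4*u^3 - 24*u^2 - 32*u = (u + 2)*(u^4 + 4*u^3 - 4*u^2 - 16*u) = u*(u + 2)*(u^3 + 4*u^2 - 4*u - 16) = u*(u + 2)^2*(u^2 + 2*u - 8) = u*(u - 2)*(u + 2)^2*(u + 4)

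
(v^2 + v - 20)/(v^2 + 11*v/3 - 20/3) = 3*(v - 4)/(3*v - 4)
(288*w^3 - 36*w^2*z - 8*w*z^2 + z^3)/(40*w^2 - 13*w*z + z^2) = (-36*w^2 + z^2)/(-5*w + z)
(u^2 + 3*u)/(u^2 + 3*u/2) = 2*(u + 3)/(2*u + 3)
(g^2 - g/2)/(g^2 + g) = (g - 1/2)/(g + 1)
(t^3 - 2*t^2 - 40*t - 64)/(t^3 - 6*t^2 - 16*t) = (t + 4)/t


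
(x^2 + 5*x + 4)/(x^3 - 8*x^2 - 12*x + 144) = (x + 1)/(x^2 - 12*x + 36)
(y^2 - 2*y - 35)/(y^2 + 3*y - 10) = (y - 7)/(y - 2)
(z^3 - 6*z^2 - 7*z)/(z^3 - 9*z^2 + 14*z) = (z + 1)/(z - 2)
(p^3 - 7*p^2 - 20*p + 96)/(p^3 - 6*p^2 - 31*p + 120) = (p + 4)/(p + 5)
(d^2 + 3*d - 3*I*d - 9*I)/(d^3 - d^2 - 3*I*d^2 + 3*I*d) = (d + 3)/(d*(d - 1))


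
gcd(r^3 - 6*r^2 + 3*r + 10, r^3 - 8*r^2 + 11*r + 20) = r^2 - 4*r - 5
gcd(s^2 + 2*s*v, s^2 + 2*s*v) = s^2 + 2*s*v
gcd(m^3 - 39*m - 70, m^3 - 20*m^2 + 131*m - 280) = m - 7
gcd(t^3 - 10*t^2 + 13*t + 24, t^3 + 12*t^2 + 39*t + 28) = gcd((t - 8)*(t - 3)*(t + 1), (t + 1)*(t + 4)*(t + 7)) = t + 1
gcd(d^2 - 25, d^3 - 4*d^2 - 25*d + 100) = d^2 - 25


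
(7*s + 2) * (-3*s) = -21*s^2 - 6*s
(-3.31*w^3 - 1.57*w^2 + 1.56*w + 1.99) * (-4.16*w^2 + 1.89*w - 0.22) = 13.7696*w^5 + 0.275300000000001*w^4 - 8.7287*w^3 - 4.9846*w^2 + 3.4179*w - 0.4378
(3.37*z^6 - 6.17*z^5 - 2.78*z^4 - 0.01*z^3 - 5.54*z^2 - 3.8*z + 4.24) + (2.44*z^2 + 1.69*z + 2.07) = 3.37*z^6 - 6.17*z^5 - 2.78*z^4 - 0.01*z^3 - 3.1*z^2 - 2.11*z + 6.31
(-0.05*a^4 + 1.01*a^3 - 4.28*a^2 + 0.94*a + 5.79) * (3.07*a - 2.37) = -0.1535*a^5 + 3.2192*a^4 - 15.5333*a^3 + 13.0294*a^2 + 15.5475*a - 13.7223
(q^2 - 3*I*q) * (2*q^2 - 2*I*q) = 2*q^4 - 8*I*q^3 - 6*q^2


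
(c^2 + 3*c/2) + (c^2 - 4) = 2*c^2 + 3*c/2 - 4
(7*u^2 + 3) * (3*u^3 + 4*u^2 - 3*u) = 21*u^5 + 28*u^4 - 12*u^3 + 12*u^2 - 9*u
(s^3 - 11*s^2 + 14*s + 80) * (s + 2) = s^4 - 9*s^3 - 8*s^2 + 108*s + 160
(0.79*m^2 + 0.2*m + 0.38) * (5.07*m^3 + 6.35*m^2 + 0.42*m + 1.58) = 4.0053*m^5 + 6.0305*m^4 + 3.5284*m^3 + 3.7452*m^2 + 0.4756*m + 0.6004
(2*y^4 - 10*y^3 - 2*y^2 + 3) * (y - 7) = 2*y^5 - 24*y^4 + 68*y^3 + 14*y^2 + 3*y - 21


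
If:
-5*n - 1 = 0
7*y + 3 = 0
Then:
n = -1/5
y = -3/7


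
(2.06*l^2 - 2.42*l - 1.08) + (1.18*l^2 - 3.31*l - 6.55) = 3.24*l^2 - 5.73*l - 7.63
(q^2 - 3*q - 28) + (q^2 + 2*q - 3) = 2*q^2 - q - 31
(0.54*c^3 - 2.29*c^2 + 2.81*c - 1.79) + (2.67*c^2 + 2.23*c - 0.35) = 0.54*c^3 + 0.38*c^2 + 5.04*c - 2.14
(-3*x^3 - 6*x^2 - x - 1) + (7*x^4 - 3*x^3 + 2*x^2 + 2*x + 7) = 7*x^4 - 6*x^3 - 4*x^2 + x + 6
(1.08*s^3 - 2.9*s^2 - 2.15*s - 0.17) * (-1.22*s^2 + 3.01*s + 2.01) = -1.3176*s^5 + 6.7888*s^4 - 3.9352*s^3 - 12.0931*s^2 - 4.8332*s - 0.3417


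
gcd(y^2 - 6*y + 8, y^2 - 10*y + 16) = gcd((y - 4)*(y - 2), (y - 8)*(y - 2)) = y - 2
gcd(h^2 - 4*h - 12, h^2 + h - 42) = h - 6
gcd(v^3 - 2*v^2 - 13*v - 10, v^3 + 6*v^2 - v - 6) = v + 1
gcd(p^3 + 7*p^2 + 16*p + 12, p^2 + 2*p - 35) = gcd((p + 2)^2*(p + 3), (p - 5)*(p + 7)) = 1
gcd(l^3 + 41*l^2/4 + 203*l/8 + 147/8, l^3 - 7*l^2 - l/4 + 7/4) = 1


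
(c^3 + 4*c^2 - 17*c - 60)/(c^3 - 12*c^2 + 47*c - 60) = (c^2 + 8*c + 15)/(c^2 - 8*c + 15)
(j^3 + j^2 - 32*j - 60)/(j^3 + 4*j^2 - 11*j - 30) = (j - 6)/(j - 3)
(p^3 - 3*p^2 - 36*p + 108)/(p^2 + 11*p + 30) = (p^2 - 9*p + 18)/(p + 5)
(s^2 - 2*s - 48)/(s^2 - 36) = (s - 8)/(s - 6)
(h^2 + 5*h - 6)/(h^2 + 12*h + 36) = (h - 1)/(h + 6)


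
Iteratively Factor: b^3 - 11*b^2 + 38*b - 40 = (b - 4)*(b^2 - 7*b + 10) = (b - 5)*(b - 4)*(b - 2)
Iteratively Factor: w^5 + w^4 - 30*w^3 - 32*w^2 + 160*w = (w + 4)*(w^4 - 3*w^3 - 18*w^2 + 40*w) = w*(w + 4)*(w^3 - 3*w^2 - 18*w + 40) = w*(w - 5)*(w + 4)*(w^2 + 2*w - 8) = w*(w - 5)*(w - 2)*(w + 4)*(w + 4)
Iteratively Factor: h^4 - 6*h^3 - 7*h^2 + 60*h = (h - 5)*(h^3 - h^2 - 12*h) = (h - 5)*(h + 3)*(h^2 - 4*h) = h*(h - 5)*(h + 3)*(h - 4)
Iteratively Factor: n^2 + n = (n)*(n + 1)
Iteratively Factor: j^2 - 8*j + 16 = (j - 4)*(j - 4)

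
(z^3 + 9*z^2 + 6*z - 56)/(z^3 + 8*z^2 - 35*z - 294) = (z^2 + 2*z - 8)/(z^2 + z - 42)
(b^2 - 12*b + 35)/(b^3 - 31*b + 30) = (b - 7)/(b^2 + 5*b - 6)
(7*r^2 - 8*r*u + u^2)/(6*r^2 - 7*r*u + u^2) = (7*r - u)/(6*r - u)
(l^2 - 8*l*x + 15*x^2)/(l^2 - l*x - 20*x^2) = (l - 3*x)/(l + 4*x)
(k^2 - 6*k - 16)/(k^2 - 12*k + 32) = (k + 2)/(k - 4)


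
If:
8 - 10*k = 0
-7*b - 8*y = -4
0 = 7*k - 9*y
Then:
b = -44/315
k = 4/5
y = 28/45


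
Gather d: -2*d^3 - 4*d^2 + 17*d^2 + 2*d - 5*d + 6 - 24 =-2*d^3 + 13*d^2 - 3*d - 18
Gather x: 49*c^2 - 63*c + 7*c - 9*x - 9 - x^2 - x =49*c^2 - 56*c - x^2 - 10*x - 9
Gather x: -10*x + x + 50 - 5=45 - 9*x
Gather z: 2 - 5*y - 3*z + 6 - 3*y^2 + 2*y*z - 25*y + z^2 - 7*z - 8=-3*y^2 - 30*y + z^2 + z*(2*y - 10)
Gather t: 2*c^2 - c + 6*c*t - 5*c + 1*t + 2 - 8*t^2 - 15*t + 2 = 2*c^2 - 6*c - 8*t^2 + t*(6*c - 14) + 4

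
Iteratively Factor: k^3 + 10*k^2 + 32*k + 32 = (k + 4)*(k^2 + 6*k + 8) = (k + 2)*(k + 4)*(k + 4)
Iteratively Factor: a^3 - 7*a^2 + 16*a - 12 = (a - 2)*(a^2 - 5*a + 6) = (a - 3)*(a - 2)*(a - 2)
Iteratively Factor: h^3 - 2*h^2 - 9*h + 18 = (h - 3)*(h^2 + h - 6) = (h - 3)*(h + 3)*(h - 2)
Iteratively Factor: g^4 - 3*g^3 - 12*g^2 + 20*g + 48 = (g + 2)*(g^3 - 5*g^2 - 2*g + 24) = (g + 2)^2*(g^2 - 7*g + 12) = (g - 3)*(g + 2)^2*(g - 4)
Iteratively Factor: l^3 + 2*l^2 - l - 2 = (l - 1)*(l^2 + 3*l + 2) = (l - 1)*(l + 1)*(l + 2)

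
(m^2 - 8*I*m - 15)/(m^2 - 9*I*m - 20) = (m - 3*I)/(m - 4*I)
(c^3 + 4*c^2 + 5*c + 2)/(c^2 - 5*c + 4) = (c^3 + 4*c^2 + 5*c + 2)/(c^2 - 5*c + 4)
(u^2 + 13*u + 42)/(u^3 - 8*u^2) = (u^2 + 13*u + 42)/(u^2*(u - 8))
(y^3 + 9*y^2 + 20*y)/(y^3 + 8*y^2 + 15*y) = (y + 4)/(y + 3)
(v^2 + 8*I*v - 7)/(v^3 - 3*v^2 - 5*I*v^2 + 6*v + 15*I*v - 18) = (v + 7*I)/(v^2 + v*(-3 - 6*I) + 18*I)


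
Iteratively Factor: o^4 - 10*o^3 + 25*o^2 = (o - 5)*(o^3 - 5*o^2) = o*(o - 5)*(o^2 - 5*o) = o*(o - 5)^2*(o)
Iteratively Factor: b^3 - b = (b)*(b^2 - 1) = b*(b + 1)*(b - 1)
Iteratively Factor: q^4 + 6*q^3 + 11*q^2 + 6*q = (q + 1)*(q^3 + 5*q^2 + 6*q) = q*(q + 1)*(q^2 + 5*q + 6) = q*(q + 1)*(q + 2)*(q + 3)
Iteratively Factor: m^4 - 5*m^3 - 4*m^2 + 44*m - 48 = (m - 2)*(m^3 - 3*m^2 - 10*m + 24) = (m - 2)*(m + 3)*(m^2 - 6*m + 8) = (m - 4)*(m - 2)*(m + 3)*(m - 2)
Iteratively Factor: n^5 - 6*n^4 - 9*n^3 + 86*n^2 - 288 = (n + 2)*(n^4 - 8*n^3 + 7*n^2 + 72*n - 144) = (n - 3)*(n + 2)*(n^3 - 5*n^2 - 8*n + 48) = (n - 3)*(n + 2)*(n + 3)*(n^2 - 8*n + 16) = (n - 4)*(n - 3)*(n + 2)*(n + 3)*(n - 4)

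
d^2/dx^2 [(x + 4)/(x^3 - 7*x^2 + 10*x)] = 2*(3*x^5 + 3*x^4 - 185*x^3 + 708*x^2 - 840*x + 400)/(x^3*(x^6 - 21*x^5 + 177*x^4 - 763*x^3 + 1770*x^2 - 2100*x + 1000))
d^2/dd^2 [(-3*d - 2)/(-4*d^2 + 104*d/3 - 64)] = 3*(9*(8 - 3*d)*(3*d^2 - 26*d + 48) + 4*(3*d - 13)^2*(3*d + 2))/(2*(3*d^2 - 26*d + 48)^3)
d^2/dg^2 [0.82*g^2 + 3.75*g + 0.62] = 1.64000000000000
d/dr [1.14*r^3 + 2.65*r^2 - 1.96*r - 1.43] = 3.42*r^2 + 5.3*r - 1.96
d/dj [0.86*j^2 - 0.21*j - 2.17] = 1.72*j - 0.21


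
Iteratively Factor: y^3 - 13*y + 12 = (y - 3)*(y^2 + 3*y - 4) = (y - 3)*(y + 4)*(y - 1)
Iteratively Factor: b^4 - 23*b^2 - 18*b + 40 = (b - 5)*(b^3 + 5*b^2 + 2*b - 8) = (b - 5)*(b + 4)*(b^2 + b - 2) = (b - 5)*(b - 1)*(b + 4)*(b + 2)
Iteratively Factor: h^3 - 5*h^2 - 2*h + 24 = (h + 2)*(h^2 - 7*h + 12) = (h - 4)*(h + 2)*(h - 3)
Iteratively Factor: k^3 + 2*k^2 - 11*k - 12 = (k + 4)*(k^2 - 2*k - 3) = (k + 1)*(k + 4)*(k - 3)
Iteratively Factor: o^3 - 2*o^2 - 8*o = (o + 2)*(o^2 - 4*o) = (o - 4)*(o + 2)*(o)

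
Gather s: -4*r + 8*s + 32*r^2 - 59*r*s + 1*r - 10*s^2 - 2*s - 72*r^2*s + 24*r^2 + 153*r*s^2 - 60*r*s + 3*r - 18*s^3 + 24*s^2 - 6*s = 56*r^2 - 18*s^3 + s^2*(153*r + 14) + s*(-72*r^2 - 119*r)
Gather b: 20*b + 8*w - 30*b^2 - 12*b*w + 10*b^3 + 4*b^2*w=10*b^3 + b^2*(4*w - 30) + b*(20 - 12*w) + 8*w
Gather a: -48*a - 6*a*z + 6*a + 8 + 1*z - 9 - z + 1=a*(-6*z - 42)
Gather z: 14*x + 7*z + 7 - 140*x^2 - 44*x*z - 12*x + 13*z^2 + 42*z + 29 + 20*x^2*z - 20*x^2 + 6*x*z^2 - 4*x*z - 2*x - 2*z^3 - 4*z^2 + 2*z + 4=-160*x^2 - 2*z^3 + z^2*(6*x + 9) + z*(20*x^2 - 48*x + 51) + 40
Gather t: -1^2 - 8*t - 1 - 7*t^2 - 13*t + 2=-7*t^2 - 21*t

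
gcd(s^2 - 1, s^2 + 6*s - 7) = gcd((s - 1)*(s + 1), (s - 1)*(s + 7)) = s - 1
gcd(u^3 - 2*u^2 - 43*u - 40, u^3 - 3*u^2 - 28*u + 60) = u + 5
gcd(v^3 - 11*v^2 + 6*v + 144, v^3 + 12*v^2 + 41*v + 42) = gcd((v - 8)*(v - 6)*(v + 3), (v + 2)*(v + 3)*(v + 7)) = v + 3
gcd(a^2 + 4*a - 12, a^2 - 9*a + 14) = a - 2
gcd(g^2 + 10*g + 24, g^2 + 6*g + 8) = g + 4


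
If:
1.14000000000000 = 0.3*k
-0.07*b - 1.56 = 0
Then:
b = -22.29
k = 3.80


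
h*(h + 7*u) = h^2 + 7*h*u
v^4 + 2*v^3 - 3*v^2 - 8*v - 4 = (v - 2)*(v + 1)^2*(v + 2)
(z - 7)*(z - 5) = z^2 - 12*z + 35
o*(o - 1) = o^2 - o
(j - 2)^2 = j^2 - 4*j + 4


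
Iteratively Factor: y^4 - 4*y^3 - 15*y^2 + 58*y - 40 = (y - 1)*(y^3 - 3*y^2 - 18*y + 40) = (y - 2)*(y - 1)*(y^2 - y - 20) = (y - 2)*(y - 1)*(y + 4)*(y - 5)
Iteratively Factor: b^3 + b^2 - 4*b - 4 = (b + 2)*(b^2 - b - 2) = (b - 2)*(b + 2)*(b + 1)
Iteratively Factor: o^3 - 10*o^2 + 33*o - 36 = (o - 3)*(o^2 - 7*o + 12) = (o - 4)*(o - 3)*(o - 3)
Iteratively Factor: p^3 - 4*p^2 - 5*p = (p + 1)*(p^2 - 5*p) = p*(p + 1)*(p - 5)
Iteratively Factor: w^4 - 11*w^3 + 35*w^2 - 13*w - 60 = (w - 5)*(w^3 - 6*w^2 + 5*w + 12) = (w - 5)*(w + 1)*(w^2 - 7*w + 12) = (w - 5)*(w - 4)*(w + 1)*(w - 3)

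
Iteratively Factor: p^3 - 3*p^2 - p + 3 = (p - 1)*(p^2 - 2*p - 3) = (p - 3)*(p - 1)*(p + 1)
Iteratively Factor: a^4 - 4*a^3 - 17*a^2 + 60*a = (a + 4)*(a^3 - 8*a^2 + 15*a) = (a - 5)*(a + 4)*(a^2 - 3*a) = a*(a - 5)*(a + 4)*(a - 3)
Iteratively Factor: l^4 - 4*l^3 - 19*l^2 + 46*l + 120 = (l + 3)*(l^3 - 7*l^2 + 2*l + 40) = (l - 4)*(l + 3)*(l^2 - 3*l - 10) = (l - 4)*(l + 2)*(l + 3)*(l - 5)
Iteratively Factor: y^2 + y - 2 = (y + 2)*(y - 1)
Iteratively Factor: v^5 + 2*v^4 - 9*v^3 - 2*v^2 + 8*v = (v + 4)*(v^4 - 2*v^3 - v^2 + 2*v) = (v - 2)*(v + 4)*(v^3 - v) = v*(v - 2)*(v + 4)*(v^2 - 1) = v*(v - 2)*(v + 1)*(v + 4)*(v - 1)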